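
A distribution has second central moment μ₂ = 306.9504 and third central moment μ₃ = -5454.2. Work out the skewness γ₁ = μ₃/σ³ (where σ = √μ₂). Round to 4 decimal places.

σ = √μ₂ = √306.9504 = 17.52000
σ³ = μ₂^(3/2) = 5377.77101
γ₁ = μ₃/σ³ = -5454.2 / 5377.77101 ≈ -1.0142

-1.0142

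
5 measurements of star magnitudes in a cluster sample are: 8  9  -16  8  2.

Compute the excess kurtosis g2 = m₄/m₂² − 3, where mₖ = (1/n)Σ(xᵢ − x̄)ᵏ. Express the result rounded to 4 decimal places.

x̄ = 2.2000
Σ(xᵢ − x̄)² = 444.8000 ⇒ m₂ = 88.96000
Σ(xᵢ − x̄)⁴ = 114121.3760 ⇒ m₄ = 22824.27520
m₂² = 7913.88160
g2 = m₄/m₂² − 3 = 2.88408 − 3 ≈ -0.1159

-0.1159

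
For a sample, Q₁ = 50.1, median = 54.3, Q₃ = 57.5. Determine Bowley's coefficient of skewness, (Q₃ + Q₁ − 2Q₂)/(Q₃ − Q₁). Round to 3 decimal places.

numerator: Q₃ + Q₁ − 2Q₂ = 57.5 + 50.1 − 2×54.3 = -1.0000
denominator: Q₃ − Q₁ = 57.5 − 50.1 = 7.4000
Bowley skewness = -1.0000 / 7.4000 ≈ -0.135

-0.135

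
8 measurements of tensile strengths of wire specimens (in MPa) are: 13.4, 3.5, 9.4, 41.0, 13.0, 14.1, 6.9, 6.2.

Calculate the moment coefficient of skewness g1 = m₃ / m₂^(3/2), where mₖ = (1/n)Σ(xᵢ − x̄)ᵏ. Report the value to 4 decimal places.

x̄ = (13.4 + 3.5 + 9.4 + 41.0 + 13.0 + 14.1 + 6.9 + 6.2) / 8 = 13.4375
deviations (xᵢ − x̄): -0.0375, -9.9375, -4.0375, 27.5625, -0.4375, 0.6625, -6.5375, -7.2375
Σ(xᵢ − x̄)² = 970.4988 ⇒ m₂ = 970.4988/8 = 121.31234
Σ(xᵢ − x̄)³ = 19233.5015 ⇒ m₃ = 19233.5015/8 = 2404.18768
m₂^(3/2) = 121.31234^(1.5) = 1336.15700
g1 = m₃ / m₂^(3/2) = 2404.18768 / 1336.15700 ≈ 1.7993

1.7993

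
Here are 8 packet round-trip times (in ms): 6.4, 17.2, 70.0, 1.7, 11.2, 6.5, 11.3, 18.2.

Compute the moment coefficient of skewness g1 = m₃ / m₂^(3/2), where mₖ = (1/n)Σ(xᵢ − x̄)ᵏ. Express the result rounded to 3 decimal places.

x̄ = (6.4 + 17.2 + 70.0 + 1.7 + 11.2 + 6.5 + 11.3 + 18.2) / 8 = 17.8125
deviations (xᵢ − x̄): -11.4125, -0.6125, 52.1875, -16.1125, -6.6125, -11.3125, -6.5125, 0.3875
Σ(xᵢ − x̄)² = 3328.0288 ⇒ m₂ = 3328.0288/8 = 416.00359
Σ(xᵢ − x̄)³ = 134451.8519 ⇒ m₃ = 134451.8519/8 = 16806.48149
m₂^(3/2) = 416.00359^(1.5) = 8484.87842
g1 = m₃ / m₂^(3/2) = 16806.48149 / 8484.87842 ≈ 1.981

1.981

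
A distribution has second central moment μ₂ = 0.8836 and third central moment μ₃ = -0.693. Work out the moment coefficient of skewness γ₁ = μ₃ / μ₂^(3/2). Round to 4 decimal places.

-0.8344

σ = √μ₂ = √0.8836 = 0.94000
σ³ = μ₂^(3/2) = 0.83058
γ₁ = μ₃/σ³ = -0.693 / 0.83058 ≈ -0.8344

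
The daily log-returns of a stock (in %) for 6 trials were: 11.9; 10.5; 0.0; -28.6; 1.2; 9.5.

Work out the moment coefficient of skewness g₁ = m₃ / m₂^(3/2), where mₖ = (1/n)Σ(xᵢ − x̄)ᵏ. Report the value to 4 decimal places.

x̄ = (11.9 + 10.5 + 0.0 - 28.6 + 1.2 + 9.5) / 6 = 0.7500
deviations (xᵢ − x̄): 11.1500, 9.7500, -0.7500, -29.3500, 0.4500, 8.7500
Σ(xᵢ − x̄)² = 1158.1350 ⇒ m₂ = 1158.1350/6 = 193.02250
Σ(xᵢ − x̄)³ = -22300.1040 ⇒ m₃ = -22300.1040/6 = -3716.68400
m₂^(3/2) = 193.02250^(1.5) = 2681.71057
g₁ = m₃ / m₂^(3/2) = -3716.68400 / 2681.71057 ≈ -1.3859

-1.3859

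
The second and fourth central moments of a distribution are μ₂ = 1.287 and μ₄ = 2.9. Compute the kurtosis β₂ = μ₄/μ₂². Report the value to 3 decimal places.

μ₂² = 1.287² = 1.65637
μ₄/μ₂² = 2.9 / 1.65637 = 1.75082
β₂ ≈ 1.751

1.751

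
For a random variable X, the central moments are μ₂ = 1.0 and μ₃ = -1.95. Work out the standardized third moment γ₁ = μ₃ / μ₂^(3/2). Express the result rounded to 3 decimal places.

-1.950

σ = √μ₂ = √1.0 = 1.00000
σ³ = μ₂^(3/2) = 1.00000
γ₁ = μ₃/σ³ = -1.95 / 1.00000 ≈ -1.950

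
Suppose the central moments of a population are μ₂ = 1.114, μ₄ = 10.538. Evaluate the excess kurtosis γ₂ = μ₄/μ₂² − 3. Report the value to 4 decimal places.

μ₂² = 1.114² = 1.24100
μ₄/μ₂² = 10.538 / 1.24100 = 8.49157
γ₂ = 8.49157 − 3 ≈ 5.4916

5.4916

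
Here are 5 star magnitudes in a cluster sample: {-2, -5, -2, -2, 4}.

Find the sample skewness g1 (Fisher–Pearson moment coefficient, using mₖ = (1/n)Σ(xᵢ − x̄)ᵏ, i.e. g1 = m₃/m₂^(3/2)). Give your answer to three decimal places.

x̄ = (-2 - 5 - 2 - 2 + 4) / 5 = -1.4000
deviations (xᵢ − x̄): -0.6000, -3.6000, -0.6000, -0.6000, 5.4000
Σ(xᵢ − x̄)² = 43.2000 ⇒ m₂ = 43.2000/5 = 8.64000
Σ(xᵢ − x̄)³ = 110.1600 ⇒ m₃ = 110.1600/5 = 22.03200
m₂^(3/2) = 8.64000^(1.5) = 25.39631
g1 = m₃ / m₂^(3/2) = 22.03200 / 25.39631 ≈ 0.868

0.868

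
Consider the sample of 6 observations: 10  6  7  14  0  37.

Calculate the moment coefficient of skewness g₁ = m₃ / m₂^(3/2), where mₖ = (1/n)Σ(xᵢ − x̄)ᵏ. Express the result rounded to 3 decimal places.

x̄ = (10 + 6 + 7 + 14 + 0 + 37) / 6 = 12.3333
deviations (xᵢ − x̄): -2.3333, -6.3333, -5.3333, 1.6667, -12.3333, 24.6667
Σ(xᵢ − x̄)² = 837.3333 ⇒ m₂ = 837.3333/6 = 139.55556
Σ(xᵢ − x̄)³ = 12718.4444 ⇒ m₃ = 12718.4444/6 = 2119.74074
m₂^(3/2) = 139.55556^(1.5) = 1648.62050
g₁ = m₃ / m₂^(3/2) = 2119.74074 / 1648.62050 ≈ 1.286

1.286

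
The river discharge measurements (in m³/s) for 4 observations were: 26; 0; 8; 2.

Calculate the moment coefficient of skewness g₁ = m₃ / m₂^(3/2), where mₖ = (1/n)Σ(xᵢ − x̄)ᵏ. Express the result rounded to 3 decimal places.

x̄ = (26 + 0 + 8 + 2) / 4 = 9.0000
deviations (xᵢ − x̄): 17.0000, -9.0000, -1.0000, -7.0000
Σ(xᵢ − x̄)² = 420.0000 ⇒ m₂ = 420.0000/4 = 105.00000
Σ(xᵢ − x̄)³ = 3840.0000 ⇒ m₃ = 3840.0000/4 = 960.00000
m₂^(3/2) = 105.00000^(1.5) = 1075.92983
g₁ = m₃ / m₂^(3/2) = 960.00000 / 1075.92983 ≈ 0.892

0.892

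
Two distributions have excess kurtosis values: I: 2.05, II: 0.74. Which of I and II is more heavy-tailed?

Higher excess kurtosis ⇒ heavier tails relative to the normal distribution.
2.05 vs 0.74: the larger is 2.05, so I has heavier tails.

I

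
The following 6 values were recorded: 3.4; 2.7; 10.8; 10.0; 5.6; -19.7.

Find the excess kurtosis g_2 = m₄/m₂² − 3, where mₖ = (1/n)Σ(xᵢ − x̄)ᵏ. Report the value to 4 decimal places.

x̄ = 2.1333
Σ(xᵢ − x̄)² = 627.6333 ⇒ m₂ = 104.60556
Σ(xᵢ − x̄)⁴ = 236856.0612 ⇒ m₄ = 39476.01020
m₂² = 10942.32225
g_2 = m₄/m₂² − 3 = 3.60764 − 3 ≈ 0.6076

0.6076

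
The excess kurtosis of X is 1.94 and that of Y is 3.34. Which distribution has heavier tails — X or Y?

Y

Higher excess kurtosis ⇒ heavier tails relative to the normal distribution.
1.94 vs 3.34: the larger is 3.34, so Y has heavier tails.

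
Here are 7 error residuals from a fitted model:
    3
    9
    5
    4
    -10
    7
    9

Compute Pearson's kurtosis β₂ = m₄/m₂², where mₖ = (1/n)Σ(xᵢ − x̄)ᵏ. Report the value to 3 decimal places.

4.071

x̄ = 3.8571
Σ(xᵢ − x̄)² = 256.8571 ⇒ m₂ = 36.69388
Σ(xᵢ − x̄)⁴ = 38370.7464 ⇒ m₄ = 5481.53519
m₂² = 1346.44065
β₂ = m₄/m₂² = 5481.53519 / 1346.44065 ≈ 4.071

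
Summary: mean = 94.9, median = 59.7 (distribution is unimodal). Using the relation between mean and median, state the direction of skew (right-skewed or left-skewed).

right-skewed

mean − median = 94.9 − 59.7 = 35.2
mean > median ⇒ the longer tail is on the right ⇒ right-skewed (positively skewed).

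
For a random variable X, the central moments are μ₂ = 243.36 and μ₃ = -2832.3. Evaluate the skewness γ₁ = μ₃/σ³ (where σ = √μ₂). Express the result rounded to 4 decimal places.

σ = √μ₂ = √243.36 = 15.60000
σ³ = μ₂^(3/2) = 3796.41600
γ₁ = μ₃/σ³ = -2832.3 / 3796.41600 ≈ -0.7460

-0.7460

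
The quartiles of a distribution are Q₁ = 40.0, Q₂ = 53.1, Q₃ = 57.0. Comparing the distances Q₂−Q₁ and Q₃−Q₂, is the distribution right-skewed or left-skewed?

left-skewed

Q₂ − Q₁ = 13.1;  Q₃ − Q₂ = 3.9
Q₂ − Q₁ > Q₃ − Q₂ ⇒ the lower half is more spread out ⇒ left-skewed.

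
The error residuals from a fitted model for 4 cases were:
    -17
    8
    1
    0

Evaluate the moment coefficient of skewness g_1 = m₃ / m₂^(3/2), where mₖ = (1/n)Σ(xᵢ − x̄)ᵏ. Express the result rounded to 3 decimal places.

x̄ = (-17 + 8 + 1 + 0) / 4 = -2.0000
deviations (xᵢ − x̄): -15.0000, 10.0000, 3.0000, 2.0000
Σ(xᵢ − x̄)² = 338.0000 ⇒ m₂ = 338.0000/4 = 84.50000
Σ(xᵢ − x̄)³ = -2340.0000 ⇒ m₃ = -2340.0000/4 = -585.00000
m₂^(3/2) = 84.50000^(1.5) = 776.75680
g_1 = m₃ / m₂^(3/2) = -585.00000 / 776.75680 ≈ -0.753

-0.753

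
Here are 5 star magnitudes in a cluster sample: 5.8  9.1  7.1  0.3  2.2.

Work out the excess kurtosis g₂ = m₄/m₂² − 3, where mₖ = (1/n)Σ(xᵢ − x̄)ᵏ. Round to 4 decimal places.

x̄ = 4.9000
Σ(xᵢ − x̄)² = 51.7400 ⇒ m₂ = 10.34800
Σ(xᵢ − x̄)⁴ = 836.1410 ⇒ m₄ = 167.22820
m₂² = 107.08110
g₂ = m₄/m₂² − 3 = 1.56170 − 3 ≈ -1.4383

-1.4383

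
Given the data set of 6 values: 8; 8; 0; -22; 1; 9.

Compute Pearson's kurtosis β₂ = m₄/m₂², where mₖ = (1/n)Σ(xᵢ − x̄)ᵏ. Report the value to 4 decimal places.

3.4470

x̄ = 0.6667
Σ(xᵢ − x̄)² = 691.3333 ⇒ m₂ = 115.22222
Σ(xᵢ − x̄)⁴ = 274574.4444 ⇒ m₄ = 45762.40741
m₂² = 13276.16049
β₂ = m₄/m₂² = 45762.40741 / 13276.16049 ≈ 3.4470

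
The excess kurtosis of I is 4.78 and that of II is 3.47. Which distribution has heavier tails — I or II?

I

Higher excess kurtosis ⇒ heavier tails relative to the normal distribution.
4.78 vs 3.47: the larger is 4.78, so I has heavier tails.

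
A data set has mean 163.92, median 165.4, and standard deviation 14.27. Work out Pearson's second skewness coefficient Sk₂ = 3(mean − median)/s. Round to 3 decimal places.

Sk₂ = 3(163.92 − 165.4) / 14.27 = 3 × -1.4800 / 14.27
    = -4.4400 / 14.27 ≈ -0.311

-0.311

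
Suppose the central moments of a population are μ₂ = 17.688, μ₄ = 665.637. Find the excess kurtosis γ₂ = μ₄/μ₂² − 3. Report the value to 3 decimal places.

μ₂² = 17.688² = 312.86534
μ₄/μ₂² = 665.637 / 312.86534 = 2.12755
γ₂ = 2.12755 − 3 ≈ -0.872

-0.872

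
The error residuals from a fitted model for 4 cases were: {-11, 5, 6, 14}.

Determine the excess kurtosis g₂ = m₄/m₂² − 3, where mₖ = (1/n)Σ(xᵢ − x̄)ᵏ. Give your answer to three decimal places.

-0.916

x̄ = 3.5000
Σ(xᵢ − x̄)² = 329.0000 ⇒ m₂ = 82.25000
Σ(xᵢ − x̄)⁴ = 56404.2500 ⇒ m₄ = 14101.06250
m₂² = 6765.06250
g₂ = m₄/m₂² − 3 = 2.08440 − 3 ≈ -0.916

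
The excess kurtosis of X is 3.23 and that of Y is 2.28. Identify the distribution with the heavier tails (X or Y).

X

Higher excess kurtosis ⇒ heavier tails relative to the normal distribution.
3.23 vs 2.28: the larger is 3.23, so X has heavier tails.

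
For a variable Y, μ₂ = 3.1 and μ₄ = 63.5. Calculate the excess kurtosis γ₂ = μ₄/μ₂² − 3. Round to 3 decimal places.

3.608

μ₂² = 3.1² = 9.61000
μ₄/μ₂² = 63.5 / 9.61000 = 6.60770
γ₂ = 6.60770 − 3 ≈ 3.608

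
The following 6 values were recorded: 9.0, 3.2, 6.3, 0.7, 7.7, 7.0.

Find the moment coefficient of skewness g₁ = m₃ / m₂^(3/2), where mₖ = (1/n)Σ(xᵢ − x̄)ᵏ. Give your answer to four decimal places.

-0.6377

x̄ = (9.0 + 3.2 + 6.3 + 0.7 + 7.7 + 7.0) / 6 = 5.6500
deviations (xᵢ − x̄): 3.3500, -2.4500, 0.6500, -4.9500, 2.0500, 1.3500
Σ(xᵢ − x̄)² = 48.1750 ⇒ m₂ = 48.1750/6 = 8.02917
Σ(xᵢ − x̄)³ = -87.0480 ⇒ m₃ = -87.0480/6 = -14.50800
m₂^(3/2) = 8.02917^(1.5) = 22.75127
g₁ = m₃ / m₂^(3/2) = -14.50800 / 22.75127 ≈ -0.6377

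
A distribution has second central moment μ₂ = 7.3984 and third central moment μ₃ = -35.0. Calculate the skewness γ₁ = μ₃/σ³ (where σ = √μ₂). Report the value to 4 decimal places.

σ = √μ₂ = √7.3984 = 2.72000
σ³ = μ₂^(3/2) = 20.12365
γ₁ = μ₃/σ³ = -35.0 / 20.12365 ≈ -1.7392

-1.7392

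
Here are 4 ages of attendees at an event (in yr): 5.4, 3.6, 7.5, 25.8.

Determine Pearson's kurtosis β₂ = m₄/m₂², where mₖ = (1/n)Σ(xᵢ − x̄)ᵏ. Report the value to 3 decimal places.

x̄ = 10.5750
Σ(xᵢ − x̄)² = 316.6875 ⇒ m₂ = 79.17188
Σ(xᵢ − x̄)⁴ = 56905.0238 ⇒ m₄ = 14226.25595
m₂² = 6268.18579
β₂ = m₄/m₂² = 14226.25595 / 6268.18579 ≈ 2.270

2.270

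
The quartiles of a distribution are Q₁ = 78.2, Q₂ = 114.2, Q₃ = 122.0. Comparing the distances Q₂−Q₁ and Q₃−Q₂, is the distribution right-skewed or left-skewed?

Q₂ − Q₁ = 36.0;  Q₃ − Q₂ = 7.8
Q₂ − Q₁ > Q₃ − Q₂ ⇒ the lower half is more spread out ⇒ left-skewed.

left-skewed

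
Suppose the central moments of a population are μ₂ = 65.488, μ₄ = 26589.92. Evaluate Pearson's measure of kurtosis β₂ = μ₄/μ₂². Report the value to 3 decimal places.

μ₂² = 65.488² = 4288.67814
μ₄/μ₂² = 26589.92 / 4288.67814 = 6.20003
β₂ ≈ 6.200

6.200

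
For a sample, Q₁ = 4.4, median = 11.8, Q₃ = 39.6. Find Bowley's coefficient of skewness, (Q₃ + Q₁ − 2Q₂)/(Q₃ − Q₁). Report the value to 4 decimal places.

0.5795

numerator: Q₃ + Q₁ − 2Q₂ = 39.6 + 4.4 − 2×11.8 = 20.4000
denominator: Q₃ − Q₁ = 39.6 − 4.4 = 35.2000
Bowley skewness = 20.4000 / 35.2000 ≈ 0.5795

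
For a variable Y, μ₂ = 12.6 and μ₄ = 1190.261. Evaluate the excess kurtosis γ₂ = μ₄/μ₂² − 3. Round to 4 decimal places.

4.4972

μ₂² = 12.6² = 158.76000
μ₄/μ₂² = 1190.261 / 158.76000 = 7.49723
γ₂ = 7.49723 − 3 ≈ 4.4972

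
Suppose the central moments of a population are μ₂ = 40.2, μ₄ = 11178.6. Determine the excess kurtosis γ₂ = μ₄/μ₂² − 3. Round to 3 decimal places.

μ₂² = 40.2² = 1616.04000
μ₄/μ₂² = 11178.6 / 1616.04000 = 6.91728
γ₂ = 6.91728 − 3 ≈ 3.917

3.917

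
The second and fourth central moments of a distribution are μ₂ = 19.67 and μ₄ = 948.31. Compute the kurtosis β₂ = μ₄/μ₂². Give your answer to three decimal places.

2.451

μ₂² = 19.67² = 386.90890
μ₄/μ₂² = 948.31 / 386.90890 = 2.45099
β₂ ≈ 2.451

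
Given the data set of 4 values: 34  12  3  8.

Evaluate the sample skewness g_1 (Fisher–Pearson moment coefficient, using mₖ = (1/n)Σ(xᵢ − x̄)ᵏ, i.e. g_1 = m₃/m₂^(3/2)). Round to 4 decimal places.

0.9074

x̄ = (34 + 12 + 3 + 8) / 4 = 14.2500
deviations (xᵢ − x̄): 19.7500, -2.2500, -11.2500, -6.2500
Σ(xᵢ − x̄)² = 560.7500 ⇒ m₂ = 560.7500/4 = 140.18750
Σ(xᵢ − x̄)³ = 6024.3750 ⇒ m₃ = 6024.3750/4 = 1506.09375
m₂^(3/2) = 140.18750^(1.5) = 1659.83125
g_1 = m₃ / m₂^(3/2) = 1506.09375 / 1659.83125 ≈ 0.9074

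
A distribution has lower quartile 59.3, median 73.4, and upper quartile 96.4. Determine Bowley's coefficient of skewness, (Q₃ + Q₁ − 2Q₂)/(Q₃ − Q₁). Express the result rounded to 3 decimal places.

numerator: Q₃ + Q₁ − 2Q₂ = 96.4 + 59.3 − 2×73.4 = 8.9000
denominator: Q₃ − Q₁ = 96.4 − 59.3 = 37.1000
Bowley skewness = 8.9000 / 37.1000 ≈ 0.240

0.240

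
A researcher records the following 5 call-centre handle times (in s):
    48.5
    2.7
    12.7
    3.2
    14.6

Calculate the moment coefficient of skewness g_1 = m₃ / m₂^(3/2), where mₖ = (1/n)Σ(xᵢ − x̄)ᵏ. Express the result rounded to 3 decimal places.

1.200

x̄ = (48.5 + 2.7 + 12.7 + 3.2 + 14.6) / 5 = 16.3400
deviations (xᵢ − x̄): 32.1600, -13.6400, -3.6400, -13.1400, -1.7400
Σ(xᵢ − x̄)² = 1409.2520 ⇒ m₂ = 1409.2520/5 = 281.85040
Σ(xᵢ − x̄)³ = 28402.0214 ⇒ m₃ = 28402.0214/5 = 5680.40429
m₂^(3/2) = 281.85040^(1.5) = 4731.81747
g_1 = m₃ / m₂^(3/2) = 5680.40429 / 4731.81747 ≈ 1.200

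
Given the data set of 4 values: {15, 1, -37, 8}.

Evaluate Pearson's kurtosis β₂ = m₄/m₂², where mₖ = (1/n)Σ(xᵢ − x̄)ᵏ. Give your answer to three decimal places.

x̄ = -3.2500
Σ(xᵢ − x̄)² = 1616.7500 ⇒ m₂ = 404.18750
Σ(xᵢ − x̄)⁴ = 1424738.3281 ⇒ m₄ = 356184.58203
m₂² = 163367.53516
β₂ = m₄/m₂² = 356184.58203 / 163367.53516 ≈ 2.180

2.180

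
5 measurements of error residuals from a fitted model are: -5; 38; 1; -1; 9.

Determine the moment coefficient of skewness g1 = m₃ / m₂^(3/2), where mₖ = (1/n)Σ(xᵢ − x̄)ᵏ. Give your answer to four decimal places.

x̄ = (-5 + 38 + 1 - 1 + 9) / 5 = 8.4000
deviations (xᵢ − x̄): -13.4000, 29.6000, -7.4000, -9.4000, 0.6000
Σ(xᵢ − x̄)² = 1199.2000 ⇒ m₂ = 1199.2000/5 = 239.84000
Σ(xᵢ − x̄)³ = 22292.6400 ⇒ m₃ = 22292.6400/5 = 4458.52800
m₂^(3/2) = 239.84000^(1.5) = 3714.34657
g1 = m₃ / m₂^(3/2) = 4458.52800 / 3714.34657 ≈ 1.2004

1.2004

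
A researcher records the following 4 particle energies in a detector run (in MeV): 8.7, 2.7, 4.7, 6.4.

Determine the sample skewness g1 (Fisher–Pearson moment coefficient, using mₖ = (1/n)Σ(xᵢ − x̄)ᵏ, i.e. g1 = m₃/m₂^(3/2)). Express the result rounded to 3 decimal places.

0.087

x̄ = (8.7 + 2.7 + 4.7 + 6.4) / 4 = 5.6250
deviations (xᵢ − x̄): 3.0750, -2.9250, -0.9250, 0.7750
Σ(xᵢ − x̄)² = 19.4675 ⇒ m₂ = 19.4675/4 = 4.86687
Σ(xᵢ − x̄)³ = 3.7249 ⇒ m₃ = 3.7249/4 = 0.93122
m₂^(3/2) = 4.86687^(1.5) = 10.73681
g1 = m₃ / m₂^(3/2) = 0.93122 / 10.73681 ≈ 0.087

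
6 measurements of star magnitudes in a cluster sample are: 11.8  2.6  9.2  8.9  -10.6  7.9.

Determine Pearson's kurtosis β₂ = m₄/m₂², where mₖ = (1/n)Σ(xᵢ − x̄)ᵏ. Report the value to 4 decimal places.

3.2601

x̄ = 4.9667
Σ(xᵢ − x̄)² = 336.6133 ⇒ m₂ = 56.10222
Σ(xᵢ − x̄)⁴ = 61565.8224 ⇒ m₄ = 10260.97041
m₂² = 3147.45934
β₂ = m₄/m₂² = 10260.97041 / 3147.45934 ≈ 3.2601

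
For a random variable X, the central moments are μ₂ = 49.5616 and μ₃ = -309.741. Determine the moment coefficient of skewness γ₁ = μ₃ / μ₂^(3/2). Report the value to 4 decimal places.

-0.8877

σ = √μ₂ = √49.5616 = 7.04000
σ³ = μ₂^(3/2) = 348.91366
γ₁ = μ₃/σ³ = -309.741 / 348.91366 ≈ -0.8877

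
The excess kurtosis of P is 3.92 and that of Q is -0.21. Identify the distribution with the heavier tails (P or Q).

Higher excess kurtosis ⇒ heavier tails relative to the normal distribution.
3.92 vs -0.21: the larger is 3.92, so P has heavier tails. (P is leptokurtic — heavier-than-normal tails; the other is platykurtic.)

P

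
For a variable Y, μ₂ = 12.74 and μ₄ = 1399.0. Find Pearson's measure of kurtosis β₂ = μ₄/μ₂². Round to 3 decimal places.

μ₂² = 12.74² = 162.30760
μ₄/μ₂² = 1399.0 / 162.30760 = 8.61944
β₂ ≈ 8.619

8.619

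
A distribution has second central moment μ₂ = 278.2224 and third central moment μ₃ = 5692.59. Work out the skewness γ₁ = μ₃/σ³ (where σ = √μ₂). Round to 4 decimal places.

σ = √μ₂ = √278.2224 = 16.68000
σ³ = μ₂^(3/2) = 4640.74963
γ₁ = μ₃/σ³ = 5692.59 / 4640.74963 ≈ 1.2267

1.2267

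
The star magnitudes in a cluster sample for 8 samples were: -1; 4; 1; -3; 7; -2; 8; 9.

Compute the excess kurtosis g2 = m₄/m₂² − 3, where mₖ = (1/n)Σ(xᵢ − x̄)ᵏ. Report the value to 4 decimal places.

x̄ = 2.8750
Σ(xᵢ − x̄)² = 158.8750 ⇒ m₂ = 19.85938
Σ(xᵢ − x̄)⁴ = 4382.4004 ⇒ m₄ = 547.80005
m₂² = 394.39478
g2 = m₄/m₂² − 3 = 1.38896 − 3 ≈ -1.6110

-1.6110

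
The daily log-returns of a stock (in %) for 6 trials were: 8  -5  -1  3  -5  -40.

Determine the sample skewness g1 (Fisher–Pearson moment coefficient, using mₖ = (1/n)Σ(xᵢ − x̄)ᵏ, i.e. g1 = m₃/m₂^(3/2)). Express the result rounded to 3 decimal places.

x̄ = (8 - 5 - 1 + 3 - 5 - 40) / 6 = -6.6667
deviations (xᵢ − x̄): 14.6667, 1.6667, 5.6667, 9.6667, 1.6667, -33.3333
Σ(xᵢ − x̄)² = 1457.3333 ⇒ m₂ = 1457.3333/6 = 242.88889
Σ(xᵢ − x̄)³ = -32787.5556 ⇒ m₃ = -32787.5556/6 = -5464.59259
m₂^(3/2) = 242.88889^(1.5) = 3785.39734
g1 = m₃ / m₂^(3/2) = -5464.59259 / 3785.39734 ≈ -1.444

-1.444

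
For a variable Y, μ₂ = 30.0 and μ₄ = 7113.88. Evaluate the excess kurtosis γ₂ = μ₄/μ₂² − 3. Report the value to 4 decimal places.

μ₂² = 30.0² = 900.00000
μ₄/μ₂² = 7113.88 / 900.00000 = 7.90431
γ₂ = 7.90431 − 3 ≈ 4.9043

4.9043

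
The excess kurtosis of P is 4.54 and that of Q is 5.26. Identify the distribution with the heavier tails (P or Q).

Q

Higher excess kurtosis ⇒ heavier tails relative to the normal distribution.
4.54 vs 5.26: the larger is 5.26, so Q has heavier tails.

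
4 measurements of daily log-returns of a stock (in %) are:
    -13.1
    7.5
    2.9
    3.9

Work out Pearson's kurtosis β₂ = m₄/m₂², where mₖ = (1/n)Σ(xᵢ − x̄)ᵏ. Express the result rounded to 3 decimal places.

2.229

x̄ = 0.3000
Σ(xᵢ − x̄)² = 251.1200 ⇒ m₂ = 62.78000
Σ(xᵢ − x̄)⁴ = 35142.8384 ⇒ m₄ = 8785.70960
m₂² = 3941.32840
β₂ = m₄/m₂² = 8785.70960 / 3941.32840 ≈ 2.229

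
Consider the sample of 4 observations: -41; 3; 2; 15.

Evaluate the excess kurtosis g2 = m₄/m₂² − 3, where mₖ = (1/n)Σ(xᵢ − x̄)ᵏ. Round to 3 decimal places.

-0.788

x̄ = -5.2500
Σ(xᵢ − x̄)² = 1808.7500 ⇒ m₂ = 452.18750
Σ(xᵢ − x̄)⁴ = 1808990.3281 ⇒ m₄ = 452247.58203
m₂² = 204473.53516
g2 = m₄/m₂² − 3 = 2.21177 − 3 ≈ -0.788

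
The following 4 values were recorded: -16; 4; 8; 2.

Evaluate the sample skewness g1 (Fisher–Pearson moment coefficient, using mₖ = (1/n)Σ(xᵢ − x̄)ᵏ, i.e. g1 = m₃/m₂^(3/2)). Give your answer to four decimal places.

-0.9622

x̄ = (-16 + 4 + 8 + 2) / 4 = -0.5000
deviations (xᵢ − x̄): -15.5000, 4.5000, 8.5000, 2.5000
Σ(xᵢ − x̄)² = 339.0000 ⇒ m₂ = 339.0000/4 = 84.75000
Σ(xᵢ − x̄)³ = -3003.0000 ⇒ m₃ = -3003.0000/4 = -750.75000
m₂^(3/2) = 84.75000^(1.5) = 780.20649
g1 = m₃ / m₂^(3/2) = -750.75000 / 780.20649 ≈ -0.9622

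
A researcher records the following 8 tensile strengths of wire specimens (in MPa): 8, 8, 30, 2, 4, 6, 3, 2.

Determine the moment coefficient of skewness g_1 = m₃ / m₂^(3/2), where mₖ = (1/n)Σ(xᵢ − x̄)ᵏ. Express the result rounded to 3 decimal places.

x̄ = (8 + 8 + 30 + 2 + 4 + 6 + 3 + 2) / 8 = 7.8750
deviations (xᵢ − x̄): 0.1250, 0.1250, 22.1250, -5.8750, -3.8750, -1.8750, -4.8750, -5.8750
Σ(xᵢ − x̄)² = 600.8750 ⇒ m₂ = 600.8750/8 = 75.10938
Σ(xᵢ − x̄)³ = 10244.3438 ⇒ m₃ = 10244.3438/8 = 1280.54297
m₂^(3/2) = 75.10938^(1.5) = 650.94039
g_1 = m₃ / m₂^(3/2) = 1280.54297 / 650.94039 ≈ 1.967

1.967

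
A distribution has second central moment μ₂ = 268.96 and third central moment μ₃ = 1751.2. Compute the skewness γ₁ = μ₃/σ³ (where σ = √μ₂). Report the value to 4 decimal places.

σ = √μ₂ = √268.96 = 16.40000
σ³ = μ₂^(3/2) = 4410.94400
γ₁ = μ₃/σ³ = 1751.2 / 4410.94400 ≈ 0.3970

0.3970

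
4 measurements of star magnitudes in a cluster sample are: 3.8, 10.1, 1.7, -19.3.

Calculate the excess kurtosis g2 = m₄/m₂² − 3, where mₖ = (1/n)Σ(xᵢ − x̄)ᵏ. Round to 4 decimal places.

-0.8315

x̄ = -0.9250
Σ(xᵢ − x̄)² = 488.4075 ⇒ m₂ = 122.10188
Σ(xᵢ − x̄)⁴ = 129321.6603 ⇒ m₄ = 32330.41508
m₂² = 14908.86788
g2 = m₄/m₂² − 3 = 2.16854 − 3 ≈ -0.8315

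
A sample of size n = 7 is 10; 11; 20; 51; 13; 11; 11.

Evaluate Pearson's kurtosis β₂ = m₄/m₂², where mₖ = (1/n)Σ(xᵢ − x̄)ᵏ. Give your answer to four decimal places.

4.6714

x̄ = 18.1429
Σ(xᵢ − x̄)² = 1328.8571 ⇒ m₂ = 189.83673
Σ(xᵢ − x̄)⁴ = 1178435.7259 ⇒ m₄ = 168347.96085
m₂² = 36037.98584
β₂ = m₄/m₂² = 168347.96085 / 36037.98584 ≈ 4.6714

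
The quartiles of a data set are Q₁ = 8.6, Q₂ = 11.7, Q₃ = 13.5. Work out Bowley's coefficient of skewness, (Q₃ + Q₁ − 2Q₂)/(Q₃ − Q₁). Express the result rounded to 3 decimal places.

-0.265

numerator: Q₃ + Q₁ − 2Q₂ = 13.5 + 8.6 − 2×11.7 = -1.3000
denominator: Q₃ − Q₁ = 13.5 − 8.6 = 4.9000
Bowley skewness = -1.3000 / 4.9000 ≈ -0.265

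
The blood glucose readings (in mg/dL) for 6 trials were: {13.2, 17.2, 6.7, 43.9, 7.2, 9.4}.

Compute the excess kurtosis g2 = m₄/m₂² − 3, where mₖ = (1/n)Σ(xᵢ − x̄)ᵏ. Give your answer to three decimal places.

0.641

x̄ = 16.2667
Σ(xᵢ − x̄)² = 994.7533 ⇒ m₂ = 165.79222
Σ(xᵢ − x̄)⁴ = 600532.7710 ⇒ m₄ = 100088.79517
m₂² = 27487.06095
g2 = m₄/m₂² − 3 = 3.64131 − 3 ≈ 0.641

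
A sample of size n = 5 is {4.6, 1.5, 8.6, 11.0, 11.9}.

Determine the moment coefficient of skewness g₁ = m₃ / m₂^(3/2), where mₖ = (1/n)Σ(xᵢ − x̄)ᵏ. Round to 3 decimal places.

-0.381

x̄ = (4.6 + 1.5 + 8.6 + 11.0 + 11.9) / 5 = 7.5200
deviations (xᵢ − x̄): -2.9200, -6.0200, 1.0800, 3.4800, 4.3800
Σ(xᵢ − x̄)² = 77.2280 ⇒ m₂ = 77.2280/5 = 15.44560
Σ(xᵢ − x̄)³ = -115.6327 ⇒ m₃ = -115.6327/5 = -23.12654
m₂^(3/2) = 15.44560^(1.5) = 60.70258
g₁ = m₃ / m₂^(3/2) = -23.12654 / 60.70258 ≈ -0.381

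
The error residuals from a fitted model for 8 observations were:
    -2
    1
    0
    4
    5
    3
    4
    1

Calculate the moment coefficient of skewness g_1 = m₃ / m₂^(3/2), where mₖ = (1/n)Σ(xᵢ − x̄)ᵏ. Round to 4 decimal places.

x̄ = (-2 + 1 + 0 + 4 + 5 + 3 + 4 + 1) / 8 = 2.0000
deviations (xᵢ − x̄): -4.0000, -1.0000, -2.0000, 2.0000, 3.0000, 1.0000, 2.0000, -1.0000
Σ(xᵢ − x̄)² = 40.0000 ⇒ m₂ = 40.0000/8 = 5.00000
Σ(xᵢ − x̄)³ = -30.0000 ⇒ m₃ = -30.0000/8 = -3.75000
m₂^(3/2) = 5.00000^(1.5) = 11.18034
g_1 = m₃ / m₂^(3/2) = -3.75000 / 11.18034 ≈ -0.3354

-0.3354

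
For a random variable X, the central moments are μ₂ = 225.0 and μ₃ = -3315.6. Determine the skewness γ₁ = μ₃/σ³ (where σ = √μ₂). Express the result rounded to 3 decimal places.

σ = √μ₂ = √225.0 = 15.00000
σ³ = μ₂^(3/2) = 3375.00000
γ₁ = μ₃/σ³ = -3315.6 / 3375.00000 ≈ -0.982

-0.982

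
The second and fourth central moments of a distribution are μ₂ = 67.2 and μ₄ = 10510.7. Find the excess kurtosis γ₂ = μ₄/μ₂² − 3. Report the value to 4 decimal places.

-0.6725

μ₂² = 67.2² = 4515.84000
μ₄/μ₂² = 10510.7 / 4515.84000 = 2.32752
γ₂ = 2.32752 − 3 ≈ -0.6725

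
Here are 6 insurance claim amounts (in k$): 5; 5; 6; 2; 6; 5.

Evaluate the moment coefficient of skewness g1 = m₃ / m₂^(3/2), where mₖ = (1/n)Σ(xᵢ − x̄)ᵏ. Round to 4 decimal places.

-1.3434

x̄ = (5 + 5 + 6 + 2 + 6 + 5) / 6 = 4.8333
deviations (xᵢ − x̄): 0.1667, 0.1667, 1.1667, -2.8333, 1.1667, 0.1667
Σ(xᵢ − x̄)² = 10.8333 ⇒ m₂ = 10.8333/6 = 1.80556
Σ(xᵢ − x̄)³ = -19.5556 ⇒ m₃ = -19.5556/6 = -3.25926
m₂^(3/2) = 1.80556^(1.5) = 2.42614
g1 = m₃ / m₂^(3/2) = -3.25926 / 2.42614 ≈ -1.3434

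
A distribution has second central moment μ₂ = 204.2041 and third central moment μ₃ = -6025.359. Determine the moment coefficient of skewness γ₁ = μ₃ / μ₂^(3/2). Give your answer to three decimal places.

σ = √μ₂ = √204.2041 = 14.29000
σ³ = μ₂^(3/2) = 2918.07659
γ₁ = μ₃/σ³ = -6025.359 / 2918.07659 ≈ -2.065

-2.065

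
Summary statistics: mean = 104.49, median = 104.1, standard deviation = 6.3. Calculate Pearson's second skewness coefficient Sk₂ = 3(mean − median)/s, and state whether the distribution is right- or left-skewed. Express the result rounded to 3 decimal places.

0.186, right-skewed

Sk₂ = 3(104.49 − 104.1) / 6.3 = 3 × 0.3900 / 6.3
    = 1.1700 / 6.3 ≈ 0.186
Sk₂ > 0 ⇒ mean > median ⇒ right-skewed (positive skew).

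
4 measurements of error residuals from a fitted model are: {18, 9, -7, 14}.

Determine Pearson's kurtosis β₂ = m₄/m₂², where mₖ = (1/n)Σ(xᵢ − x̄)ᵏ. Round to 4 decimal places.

2.0497

x̄ = 8.5000
Σ(xᵢ − x̄)² = 361.0000 ⇒ m₂ = 90.25000
Σ(xᵢ − x̄)⁴ = 66780.2500 ⇒ m₄ = 16695.06250
m₂² = 8145.06250
β₂ = m₄/m₂² = 16695.06250 / 8145.06250 ≈ 2.0497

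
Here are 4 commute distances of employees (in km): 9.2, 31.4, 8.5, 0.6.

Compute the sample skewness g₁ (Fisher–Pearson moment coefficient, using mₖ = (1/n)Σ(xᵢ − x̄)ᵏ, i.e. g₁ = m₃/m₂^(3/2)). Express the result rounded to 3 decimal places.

x̄ = (9.2 + 31.4 + 8.5 + 0.6) / 4 = 12.4250
deviations (xᵢ − x̄): -3.2250, 18.9750, -3.9250, -11.8250
Σ(xᵢ − x̄)² = 525.6875 ⇒ m₂ = 525.6875/4 = 131.42188
Σ(xᵢ − x̄)³ = 5084.4544 ⇒ m₃ = 5084.4544/4 = 1271.11359
m₂^(3/2) = 131.42188^(1.5) = 1506.61223
g₁ = m₃ / m₂^(3/2) = 1271.11359 / 1506.61223 ≈ 0.844

0.844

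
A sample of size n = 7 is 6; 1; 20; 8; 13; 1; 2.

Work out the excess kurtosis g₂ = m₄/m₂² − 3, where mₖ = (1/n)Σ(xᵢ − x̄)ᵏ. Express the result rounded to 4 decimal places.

-0.6352

x̄ = 7.2857
Σ(xᵢ − x̄)² = 303.4286 ⇒ m₂ = 43.34694
Σ(xᵢ − x̄)⁴ = 31103.6152 ⇒ m₄ = 4443.37359
m₂² = 1878.95710
g₂ = m₄/m₂² − 3 = 2.36481 − 3 ≈ -0.6352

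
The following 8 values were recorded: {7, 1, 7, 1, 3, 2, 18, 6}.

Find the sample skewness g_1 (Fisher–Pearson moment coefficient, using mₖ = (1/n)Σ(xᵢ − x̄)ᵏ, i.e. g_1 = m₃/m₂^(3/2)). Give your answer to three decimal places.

x̄ = (7 + 1 + 7 + 1 + 3 + 2 + 18 + 6) / 8 = 5.6250
deviations (xᵢ − x̄): 1.3750, -4.6250, 1.3750, -4.6250, -2.6250, -3.6250, 12.3750, 0.3750
Σ(xᵢ − x̄)² = 219.8750 ⇒ m₂ = 219.8750/8 = 27.48438
Σ(xᵢ − x̄)³ = 1636.7813 ⇒ m₃ = 1636.7813/8 = 204.59766
m₂^(3/2) = 27.48438^(1.5) = 144.08833
g_1 = m₃ / m₂^(3/2) = 204.59766 / 144.08833 ≈ 1.420

1.420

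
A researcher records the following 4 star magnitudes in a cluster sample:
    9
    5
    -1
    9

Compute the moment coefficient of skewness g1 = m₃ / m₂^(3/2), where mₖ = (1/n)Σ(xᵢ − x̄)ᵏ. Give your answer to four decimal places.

x̄ = (9 + 5 - 1 + 9) / 4 = 5.5000
deviations (xᵢ − x̄): 3.5000, -0.5000, -6.5000, 3.5000
Σ(xᵢ − x̄)² = 67.0000 ⇒ m₂ = 67.0000/4 = 16.75000
Σ(xᵢ − x̄)³ = -189.0000 ⇒ m₃ = -189.0000/4 = -47.25000
m₂^(3/2) = 16.75000^(1.5) = 68.55233
g1 = m₃ / m₂^(3/2) = -47.25000 / 68.55233 ≈ -0.6893

-0.6893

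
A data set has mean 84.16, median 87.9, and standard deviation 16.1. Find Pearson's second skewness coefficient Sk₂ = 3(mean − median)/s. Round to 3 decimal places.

Sk₂ = 3(84.16 − 87.9) / 16.1 = 3 × -3.7400 / 16.1
    = -11.2200 / 16.1 ≈ -0.697

-0.697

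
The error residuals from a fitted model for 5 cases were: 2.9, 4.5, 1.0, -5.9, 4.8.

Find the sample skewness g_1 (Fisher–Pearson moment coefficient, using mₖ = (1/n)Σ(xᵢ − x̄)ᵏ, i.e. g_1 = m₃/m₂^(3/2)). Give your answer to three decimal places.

-1.097

x̄ = (2.9 + 4.5 + 1.0 - 5.9 + 4.8) / 5 = 1.4600
deviations (xᵢ − x̄): 1.4400, 3.0400, -0.4600, -7.3600, 3.3400
Σ(xᵢ − x̄)² = 76.8520 ⇒ m₂ = 76.8520/5 = 15.37040
Σ(xᵢ − x̄)³ = -330.4454 ⇒ m₃ = -330.4454/5 = -66.08909
m₂^(3/2) = 15.37040^(1.5) = 60.25981
g_1 = m₃ / m₂^(3/2) = -66.08909 / 60.25981 ≈ -1.097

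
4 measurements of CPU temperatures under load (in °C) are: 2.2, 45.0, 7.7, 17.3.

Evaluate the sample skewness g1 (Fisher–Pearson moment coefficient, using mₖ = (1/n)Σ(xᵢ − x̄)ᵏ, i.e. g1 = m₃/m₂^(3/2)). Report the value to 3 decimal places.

0.810

x̄ = (2.2 + 45.0 + 7.7 + 17.3) / 4 = 18.0500
deviations (xᵢ − x̄): -15.8500, 26.9500, -10.3500, -0.7500
Σ(xᵢ − x̄)² = 1085.2100 ⇒ m₂ = 1085.2100/4 = 271.30250
Σ(xᵢ − x̄)³ = 14482.8360 ⇒ m₃ = 14482.8360/4 = 3620.70900
m₂^(3/2) = 271.30250^(1.5) = 4468.69479
g1 = m₃ / m₂^(3/2) = 3620.70900 / 4468.69479 ≈ 0.810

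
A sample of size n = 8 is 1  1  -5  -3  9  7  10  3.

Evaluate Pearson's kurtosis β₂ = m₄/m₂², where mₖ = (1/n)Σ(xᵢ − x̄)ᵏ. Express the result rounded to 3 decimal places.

x̄ = 2.8750
Σ(xᵢ − x̄)² = 208.8750 ⇒ m₂ = 26.10938
Σ(xᵢ − x̄)⁴ = 9336.0879 ⇒ m₄ = 1167.01099
m₂² = 681.69946
β₂ = m₄/m₂² = 1167.01099 / 681.69946 ≈ 1.712

1.712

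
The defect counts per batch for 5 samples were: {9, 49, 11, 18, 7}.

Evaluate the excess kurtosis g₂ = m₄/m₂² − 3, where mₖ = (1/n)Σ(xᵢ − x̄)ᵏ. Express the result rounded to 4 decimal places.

x̄ = 18.8000
Σ(xᵢ − x̄)² = 1208.8000 ⇒ m₂ = 241.76000
Σ(xᵢ − x̄)⁴ = 864130.3360 ⇒ m₄ = 172826.06720
m₂² = 58447.89760
g₂ = m₄/m₂² − 3 = 2.95693 − 3 ≈ -0.0431

-0.0431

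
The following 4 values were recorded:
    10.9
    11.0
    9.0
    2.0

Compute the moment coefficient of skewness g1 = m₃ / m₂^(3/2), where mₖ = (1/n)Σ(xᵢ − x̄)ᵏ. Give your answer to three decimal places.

-1.003

x̄ = (10.9 + 11.0 + 9.0 + 2.0) / 4 = 8.2250
deviations (xᵢ − x̄): 2.6750, 2.7750, 0.7750, -6.2250
Σ(xᵢ − x̄)² = 54.2075 ⇒ m₂ = 54.2075/4 = 13.55188
Σ(xᵢ − x̄)³ = -200.2466 ⇒ m₃ = -200.2466/4 = -50.06166
m₂^(3/2) = 13.55188^(1.5) = 49.88834
g1 = m₃ / m₂^(3/2) = -50.06166 / 49.88834 ≈ -1.003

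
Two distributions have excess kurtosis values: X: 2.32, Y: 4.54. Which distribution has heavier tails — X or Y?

Higher excess kurtosis ⇒ heavier tails relative to the normal distribution.
2.32 vs 4.54: the larger is 4.54, so Y has heavier tails.

Y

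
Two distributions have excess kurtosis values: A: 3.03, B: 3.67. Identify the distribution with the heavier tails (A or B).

B

Higher excess kurtosis ⇒ heavier tails relative to the normal distribution.
3.03 vs 3.67: the larger is 3.67, so B has heavier tails.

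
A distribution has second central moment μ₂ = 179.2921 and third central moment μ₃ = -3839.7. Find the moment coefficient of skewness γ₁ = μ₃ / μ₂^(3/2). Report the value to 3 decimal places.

σ = √μ₂ = √179.2921 = 13.39000
σ³ = μ₂^(3/2) = 2400.72122
γ₁ = μ₃/σ³ = -3839.7 / 2400.72122 ≈ -1.599

-1.599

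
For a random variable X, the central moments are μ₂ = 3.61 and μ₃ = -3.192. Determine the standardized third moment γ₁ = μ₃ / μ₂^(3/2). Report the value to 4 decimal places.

σ = √μ₂ = √3.61 = 1.90000
σ³ = μ₂^(3/2) = 6.85900
γ₁ = μ₃/σ³ = -3.192 / 6.85900 ≈ -0.4654

-0.4654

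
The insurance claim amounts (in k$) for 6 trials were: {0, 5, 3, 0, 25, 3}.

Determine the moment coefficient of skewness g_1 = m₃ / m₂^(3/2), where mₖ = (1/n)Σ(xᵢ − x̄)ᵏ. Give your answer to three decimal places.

1.624

x̄ = (0 + 5 + 3 + 0 + 25 + 3) / 6 = 6.0000
deviations (xᵢ − x̄): -6.0000, -1.0000, -3.0000, -6.0000, 19.0000, -3.0000
Σ(xᵢ − x̄)² = 452.0000 ⇒ m₂ = 452.0000/6 = 75.33333
Σ(xᵢ − x̄)³ = 6372.0000 ⇒ m₃ = 6372.0000/6 = 1062.00000
m₂^(3/2) = 75.33333^(1.5) = 653.85399
g_1 = m₃ / m₂^(3/2) = 1062.00000 / 653.85399 ≈ 1.624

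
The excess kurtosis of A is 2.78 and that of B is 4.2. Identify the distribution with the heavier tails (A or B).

B

Higher excess kurtosis ⇒ heavier tails relative to the normal distribution.
2.78 vs 4.2: the larger is 4.2, so B has heavier tails.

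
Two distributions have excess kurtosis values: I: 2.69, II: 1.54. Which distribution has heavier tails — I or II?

Higher excess kurtosis ⇒ heavier tails relative to the normal distribution.
2.69 vs 1.54: the larger is 2.69, so I has heavier tails.

I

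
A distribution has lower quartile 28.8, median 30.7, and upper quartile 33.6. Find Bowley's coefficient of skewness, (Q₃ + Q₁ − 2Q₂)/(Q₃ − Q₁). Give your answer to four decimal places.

numerator: Q₃ + Q₁ − 2Q₂ = 33.6 + 28.8 − 2×30.7 = 1.0000
denominator: Q₃ − Q₁ = 33.6 − 28.8 = 4.8000
Bowley skewness = 1.0000 / 4.8000 ≈ 0.2083

0.2083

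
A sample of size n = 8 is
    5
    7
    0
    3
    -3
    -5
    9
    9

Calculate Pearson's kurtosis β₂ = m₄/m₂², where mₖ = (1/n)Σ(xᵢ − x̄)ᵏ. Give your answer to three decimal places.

1.682

x̄ = 3.1250
Σ(xᵢ − x̄)² = 200.8750 ⇒ m₂ = 25.10938
Σ(xᵢ − x̄)⁴ = 8481.3379 ⇒ m₄ = 1060.16724
m₂² = 630.48071
β₂ = m₄/m₂² = 1060.16724 / 630.48071 ≈ 1.682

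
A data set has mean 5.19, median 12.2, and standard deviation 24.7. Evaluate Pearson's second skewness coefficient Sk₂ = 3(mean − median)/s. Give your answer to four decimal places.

-0.8514

Sk₂ = 3(5.19 − 12.2) / 24.7 = 3 × -7.0100 / 24.7
    = -21.0300 / 24.7 ≈ -0.8514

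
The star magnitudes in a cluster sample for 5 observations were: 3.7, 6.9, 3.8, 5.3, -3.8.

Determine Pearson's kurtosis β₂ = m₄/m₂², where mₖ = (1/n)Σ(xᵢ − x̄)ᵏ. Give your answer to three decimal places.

x̄ = 3.1800
Σ(xᵢ − x̄)² = 67.7080 ⇒ m₂ = 13.54160
Σ(xᵢ − x̄)⁴ = 2585.5992 ⇒ m₄ = 517.11984
m₂² = 183.37493
β₂ = m₄/m₂² = 517.11984 / 183.37493 ≈ 2.820

2.820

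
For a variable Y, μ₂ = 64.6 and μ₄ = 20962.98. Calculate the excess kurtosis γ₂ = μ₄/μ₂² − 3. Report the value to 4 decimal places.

2.0233

μ₂² = 64.6² = 4173.16000
μ₄/μ₂² = 20962.98 / 4173.16000 = 5.02329
γ₂ = 5.02329 − 3 ≈ 2.0233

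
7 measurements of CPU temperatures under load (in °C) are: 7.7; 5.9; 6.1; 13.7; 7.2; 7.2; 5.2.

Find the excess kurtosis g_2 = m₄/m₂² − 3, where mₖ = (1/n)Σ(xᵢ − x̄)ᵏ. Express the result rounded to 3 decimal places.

1.341

x̄ = 7.5714
Σ(xᵢ − x̄)² = 48.4343 ⇒ m₂ = 6.91918
Σ(xᵢ − x̄)⁴ = 1454.8639 ⇒ m₄ = 207.83770
m₂² = 47.87510
g_2 = m₄/m₂² − 3 = 4.34125 − 3 ≈ 1.341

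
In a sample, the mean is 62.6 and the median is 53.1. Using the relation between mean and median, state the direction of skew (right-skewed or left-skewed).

right-skewed

mean − median = 62.6 − 53.1 = 9.5
mean > median ⇒ the longer tail is on the right ⇒ right-skewed (positively skewed).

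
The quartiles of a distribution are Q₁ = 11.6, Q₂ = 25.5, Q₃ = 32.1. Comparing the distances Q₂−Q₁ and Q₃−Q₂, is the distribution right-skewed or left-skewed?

Q₂ − Q₁ = 13.9;  Q₃ − Q₂ = 6.6
Q₂ − Q₁ > Q₃ − Q₂ ⇒ the lower half is more spread out ⇒ left-skewed.

left-skewed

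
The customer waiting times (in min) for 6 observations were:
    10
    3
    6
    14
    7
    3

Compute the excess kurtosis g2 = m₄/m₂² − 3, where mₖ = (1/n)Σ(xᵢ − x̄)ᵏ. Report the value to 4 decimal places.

-0.9278

x̄ = 7.1667
Σ(xᵢ − x̄)² = 90.8333 ⇒ m₂ = 15.13889
Σ(xᵢ − x̄)⁴ = 2849.4861 ⇒ m₄ = 474.91435
m₂² = 229.18596
g2 = m₄/m₂² − 3 = 2.07218 − 3 ≈ -0.9278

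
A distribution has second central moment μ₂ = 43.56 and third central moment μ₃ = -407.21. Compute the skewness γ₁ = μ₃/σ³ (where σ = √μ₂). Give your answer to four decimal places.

σ = √μ₂ = √43.56 = 6.60000
σ³ = μ₂^(3/2) = 287.49600
γ₁ = μ₃/σ³ = -407.21 / 287.49600 ≈ -1.4164

-1.4164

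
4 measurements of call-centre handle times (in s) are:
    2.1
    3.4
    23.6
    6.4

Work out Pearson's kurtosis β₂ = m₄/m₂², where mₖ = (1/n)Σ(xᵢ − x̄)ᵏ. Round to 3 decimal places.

x̄ = 8.8750
Σ(xᵢ − x̄)² = 298.8275 ⇒ m₂ = 74.70688
Σ(xᵢ − x̄)⁴ = 50056.2804 ⇒ m₄ = 12514.07010
m₂² = 5581.11717
β₂ = m₄/m₂² = 12514.07010 / 5581.11717 ≈ 2.242

2.242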